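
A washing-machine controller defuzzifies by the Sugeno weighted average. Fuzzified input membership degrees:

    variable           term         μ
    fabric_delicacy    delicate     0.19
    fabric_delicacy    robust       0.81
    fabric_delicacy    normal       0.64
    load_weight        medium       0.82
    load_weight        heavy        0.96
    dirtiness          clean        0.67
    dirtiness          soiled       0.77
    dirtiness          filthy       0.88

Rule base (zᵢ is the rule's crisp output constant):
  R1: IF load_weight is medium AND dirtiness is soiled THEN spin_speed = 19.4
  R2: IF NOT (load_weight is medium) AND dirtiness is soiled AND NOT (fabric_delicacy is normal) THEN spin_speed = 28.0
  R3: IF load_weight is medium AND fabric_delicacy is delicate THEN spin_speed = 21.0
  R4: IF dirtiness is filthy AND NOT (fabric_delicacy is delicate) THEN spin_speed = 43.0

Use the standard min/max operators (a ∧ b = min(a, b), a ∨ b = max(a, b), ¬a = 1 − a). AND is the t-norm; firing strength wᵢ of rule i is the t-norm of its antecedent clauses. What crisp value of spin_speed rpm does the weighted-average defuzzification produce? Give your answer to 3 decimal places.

30.153

R1 (z=19.4): medium=0.82, soiled=0.77; AND[min(a, b)] → w = 0.77
R2 (z=28.0): ¬medium=1−0.82=0.18, soiled=0.77, ¬normal=1−0.64=0.36; AND[min(a, b)] → w = 0.18
R3 (z=21.0): medium=0.82, delicate=0.19; AND[min(a, b)] → w = 0.19
R4 (z=43.0): filthy=0.88, ¬delicate=1−0.19=0.81; AND[min(a, b)] → w = 0.81
Weighted average = (0.77·19.4 + 0.18·28.0 + 0.19·21.0 + 0.81·43.0) / (0.77 + 0.18 + 0.19 + 0.81)
  = 58.7980 / 1.9500 = 30.153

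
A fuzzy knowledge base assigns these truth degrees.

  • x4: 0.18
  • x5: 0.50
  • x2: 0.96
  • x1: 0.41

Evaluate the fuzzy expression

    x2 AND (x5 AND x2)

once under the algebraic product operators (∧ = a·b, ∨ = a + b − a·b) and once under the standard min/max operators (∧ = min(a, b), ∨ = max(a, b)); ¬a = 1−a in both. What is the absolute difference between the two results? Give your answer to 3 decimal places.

Under algebraic product:
  x5 AND x2 = a·b on (0.5000, 0.9600) = 0.4800
  x2 AND (x5 AND x2) = a·b on (0.9600, 0.4800) = 0.4608
  → value = 0.4608
Under standard min/max:
  x5 AND x2 = min(a, b) on (0.50, 0.96) = 0.50
  x2 AND (x5 AND x2) = min(a, b) on (0.96, 0.50) = 0.50
  → value = 0.5000
|0.4608 − 0.5000| = 0.039

0.039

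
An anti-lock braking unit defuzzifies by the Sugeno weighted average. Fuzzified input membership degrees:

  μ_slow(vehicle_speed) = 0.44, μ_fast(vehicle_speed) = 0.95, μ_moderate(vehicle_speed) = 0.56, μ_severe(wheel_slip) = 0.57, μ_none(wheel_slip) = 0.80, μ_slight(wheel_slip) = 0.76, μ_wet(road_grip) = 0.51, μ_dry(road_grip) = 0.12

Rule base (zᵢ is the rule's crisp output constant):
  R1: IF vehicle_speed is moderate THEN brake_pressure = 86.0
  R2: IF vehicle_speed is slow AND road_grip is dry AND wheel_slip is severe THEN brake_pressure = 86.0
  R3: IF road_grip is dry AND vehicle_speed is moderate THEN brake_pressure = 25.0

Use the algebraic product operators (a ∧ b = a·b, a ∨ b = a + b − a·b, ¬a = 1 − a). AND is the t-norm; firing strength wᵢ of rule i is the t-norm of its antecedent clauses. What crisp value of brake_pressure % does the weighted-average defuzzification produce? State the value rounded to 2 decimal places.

R1 (z=86.0): moderate=0.56 → w = 0.5600
R2 (z=86.0): slow=0.44, dry=0.12, severe=0.57; AND[a·b] → w = 0.0301
R3 (z=25.0): dry=0.12, moderate=0.56; AND[a·b] → w = 0.0672
Weighted average = (0.5600·86.0 + 0.0301·86.0 + 0.0672·25.0) / (0.5600 + 0.0301 + 0.0672)
  = 52.4283 / 0.6573 = 79.76

79.76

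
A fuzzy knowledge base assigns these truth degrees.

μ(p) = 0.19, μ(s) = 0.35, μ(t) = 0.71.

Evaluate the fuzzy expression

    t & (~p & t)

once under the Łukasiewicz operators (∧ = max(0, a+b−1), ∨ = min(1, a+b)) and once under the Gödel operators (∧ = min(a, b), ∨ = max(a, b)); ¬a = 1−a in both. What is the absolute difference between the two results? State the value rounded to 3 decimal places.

Under Łukasiewicz:
  ~p = 1 − 0.19 = 0.81
  ~p & t = max(0, a+b−1) on (0.81, 0.71) = 0.52
  t & (~p & t) = max(0, a+b−1) on (0.71, 0.52) = 0.23
  → value = 0.2300
Under Gödel:
  ~p = 1 − 0.19 = 0.81
  ~p & t = min(a, b) on (0.81, 0.71) = 0.71
  t & (~p & t) = min(a, b) on (0.71, 0.71) = 0.71
  → value = 0.7100
|0.2300 − 0.7100| = 0.480

0.480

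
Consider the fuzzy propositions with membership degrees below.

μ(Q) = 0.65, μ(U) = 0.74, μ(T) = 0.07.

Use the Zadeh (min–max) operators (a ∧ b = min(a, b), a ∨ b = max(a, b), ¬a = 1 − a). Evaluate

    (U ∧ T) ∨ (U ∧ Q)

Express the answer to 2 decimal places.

U ∧ T = min(a, b) on (0.74, 0.07) = 0.07
U ∧ Q = min(a, b) on (0.74, 0.65) = 0.65
(U ∧ T) ∨ (U ∧ Q) = max(a, b) on (0.07, 0.65) = 0.65

0.65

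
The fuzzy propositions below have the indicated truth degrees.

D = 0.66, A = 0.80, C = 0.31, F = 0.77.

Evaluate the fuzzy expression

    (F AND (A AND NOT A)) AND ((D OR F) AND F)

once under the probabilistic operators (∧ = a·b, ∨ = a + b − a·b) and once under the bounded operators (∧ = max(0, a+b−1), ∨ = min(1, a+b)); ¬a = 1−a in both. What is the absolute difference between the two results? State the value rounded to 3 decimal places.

0.087

Under probabilistic:
  NOT A = 1 − 0.8000 = 0.2000
  A AND NOT A = a·b on (0.8000, 0.2000) = 0.1600
  F AND (A AND NOT A) = a·b on (0.7700, 0.1600) = 0.1232
  D OR F = a + b − a·b on (0.6600, 0.7700) = 0.9218
  (D OR F) AND F = a·b on (0.9218, 0.7700) = 0.7098
  (F AND (A AND NOT A)) AND ((D OR F) AND F) = a·b on (0.1232, 0.7098) = 0.0874
  → value = 0.0874
Under bounded:
  NOT A = 1 − 0.80 = 0.20
  A AND NOT A = max(0, a+b−1) on (0.80, 0.20) = 0.00
  F AND (A AND NOT A) = max(0, a+b−1) on (0.77, 0.00) = 0.00
  D OR F = min(1, a+b) on (0.66, 0.77) = 1.00
  (D OR F) AND F = max(0, a+b−1) on (1.00, 0.77) = 0.77
  (F AND (A AND NOT A)) AND ((D OR F) AND F) = max(0, a+b−1) on (0.00, 0.77) = 0.00
  → value = 0.0000
|0.0874 − 0.0000| = 0.087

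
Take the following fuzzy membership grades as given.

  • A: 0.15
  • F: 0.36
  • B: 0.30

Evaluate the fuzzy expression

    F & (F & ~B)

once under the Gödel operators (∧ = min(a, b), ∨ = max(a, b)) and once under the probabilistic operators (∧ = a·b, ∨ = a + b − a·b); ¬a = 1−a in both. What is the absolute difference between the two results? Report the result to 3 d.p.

Under Gödel:
  ~B = 1 − 0.30 = 0.70
  F & ~B = min(a, b) on (0.36, 0.70) = 0.36
  F & (F & ~B) = min(a, b) on (0.36, 0.36) = 0.36
  → value = 0.3600
Under probabilistic:
  ~B = 1 − 0.3000 = 0.7000
  F & ~B = a·b on (0.3600, 0.7000) = 0.2520
  F & (F & ~B) = a·b on (0.3600, 0.2520) = 0.0907
  → value = 0.0907
|0.3600 − 0.0907| = 0.269

0.269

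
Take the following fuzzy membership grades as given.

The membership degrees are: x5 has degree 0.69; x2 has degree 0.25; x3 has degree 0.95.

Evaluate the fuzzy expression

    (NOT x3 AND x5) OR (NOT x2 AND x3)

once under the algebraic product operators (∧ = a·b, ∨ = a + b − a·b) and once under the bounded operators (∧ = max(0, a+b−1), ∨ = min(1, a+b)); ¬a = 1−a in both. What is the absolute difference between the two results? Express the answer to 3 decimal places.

0.022

Under algebraic product:
  NOT x3 = 1 − 0.9500 = 0.0500
  NOT x3 AND x5 = a·b on (0.0500, 0.6900) = 0.0345
  NOT x2 = 1 − 0.2500 = 0.7500
  NOT x2 AND x3 = a·b on (0.7500, 0.9500) = 0.7125
  (NOT x3 AND x5) OR (NOT x2 AND x3) = a + b − a·b on (0.0345, 0.7125) = 0.7224
  → value = 0.7224
Under bounded:
  NOT x3 = 1 − 0.95 = 0.05
  NOT x3 AND x5 = max(0, a+b−1) on (0.05, 0.69) = 0.00
  NOT x2 = 1 − 0.25 = 0.75
  NOT x2 AND x3 = max(0, a+b−1) on (0.75, 0.95) = 0.70
  (NOT x3 AND x5) OR (NOT x2 AND x3) = min(1, a+b) on (0.00, 0.70) = 0.70
  → value = 0.7000
|0.7224 − 0.7000| = 0.022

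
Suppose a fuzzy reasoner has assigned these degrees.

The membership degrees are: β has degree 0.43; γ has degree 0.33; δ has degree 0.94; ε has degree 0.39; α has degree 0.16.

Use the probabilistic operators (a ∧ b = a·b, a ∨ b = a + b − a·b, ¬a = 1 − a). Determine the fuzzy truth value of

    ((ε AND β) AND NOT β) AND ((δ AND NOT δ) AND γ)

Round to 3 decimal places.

0.002

ε AND β = a·b on (0.3900, 0.4300) = 0.1677
NOT β = 1 − 0.4300 = 0.5700
(ε AND β) AND NOT β = a·b on (0.1677, 0.5700) = 0.0956
NOT δ = 1 − 0.9400 = 0.0600
δ AND NOT δ = a·b on (0.9400, 0.0600) = 0.0564
(δ AND NOT δ) AND γ = a·b on (0.0564, 0.3300) = 0.0186
((ε AND β) AND NOT β) AND ((δ AND NOT δ) AND γ) = a·b on (0.0956, 0.0186) = 0.0018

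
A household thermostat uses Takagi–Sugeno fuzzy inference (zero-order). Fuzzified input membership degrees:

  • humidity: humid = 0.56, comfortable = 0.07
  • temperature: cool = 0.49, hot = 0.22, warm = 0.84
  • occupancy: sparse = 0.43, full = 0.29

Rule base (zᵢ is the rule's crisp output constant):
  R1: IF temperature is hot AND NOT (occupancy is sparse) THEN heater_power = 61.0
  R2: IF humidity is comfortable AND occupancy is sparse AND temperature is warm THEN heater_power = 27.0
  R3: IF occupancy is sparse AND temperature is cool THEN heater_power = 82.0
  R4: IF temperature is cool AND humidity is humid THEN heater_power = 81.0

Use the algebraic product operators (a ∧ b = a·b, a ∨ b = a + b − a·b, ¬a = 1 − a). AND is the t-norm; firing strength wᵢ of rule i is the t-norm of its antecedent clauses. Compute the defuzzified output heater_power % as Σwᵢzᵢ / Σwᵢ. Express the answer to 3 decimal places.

R1 (z=61.0): hot=0.22, ¬sparse=1−0.43=0.57; AND[a·b] → w = 0.1254
R2 (z=27.0): comfortable=0.07, sparse=0.43, warm=0.84; AND[a·b] → w = 0.0253
R3 (z=82.0): sparse=0.43, cool=0.49; AND[a·b] → w = 0.2107
R4 (z=81.0): cool=0.49, humid=0.56; AND[a·b] → w = 0.2744
Weighted average = (0.1254·61.0 + 0.0253·27.0 + 0.2107·82.0 + 0.2744·81.0) / (0.1254 + 0.0253 + 0.2107 + 0.2744)
  = 47.8359 / 0.6358 = 75.239

75.239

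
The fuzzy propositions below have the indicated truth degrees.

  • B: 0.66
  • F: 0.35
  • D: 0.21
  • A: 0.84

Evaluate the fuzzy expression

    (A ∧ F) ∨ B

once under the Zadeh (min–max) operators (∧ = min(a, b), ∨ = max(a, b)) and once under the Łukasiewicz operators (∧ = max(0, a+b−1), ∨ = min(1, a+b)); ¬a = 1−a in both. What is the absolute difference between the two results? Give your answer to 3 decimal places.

Under Zadeh (min–max):
  A ∧ F = min(a, b) on (0.84, 0.35) = 0.35
  (A ∧ F) ∨ B = max(a, b) on (0.35, 0.66) = 0.66
  → value = 0.6600
Under Łukasiewicz:
  A ∧ F = max(0, a+b−1) on (0.84, 0.35) = 0.19
  (A ∧ F) ∨ B = min(1, a+b) on (0.19, 0.66) = 0.85
  → value = 0.8500
|0.6600 − 0.8500| = 0.190

0.190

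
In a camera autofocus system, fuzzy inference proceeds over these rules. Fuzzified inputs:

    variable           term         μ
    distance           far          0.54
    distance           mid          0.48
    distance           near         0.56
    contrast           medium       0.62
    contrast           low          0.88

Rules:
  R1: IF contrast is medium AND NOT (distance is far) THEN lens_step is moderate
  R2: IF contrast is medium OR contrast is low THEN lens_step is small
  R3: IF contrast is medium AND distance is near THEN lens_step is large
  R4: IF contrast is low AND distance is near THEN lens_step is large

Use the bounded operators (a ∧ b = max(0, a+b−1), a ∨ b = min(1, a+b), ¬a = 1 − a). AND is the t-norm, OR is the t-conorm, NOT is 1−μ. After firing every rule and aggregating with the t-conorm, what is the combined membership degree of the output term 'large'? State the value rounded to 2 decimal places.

R1: medium=0.62, ¬far=1−0.54=0.46; AND[max(0, a+b−1)] → w = 0.08
R2: medium=0.62, low=0.88; OR[min(1, a+b)] → w = 1.00
R3: medium=0.62, near=0.56; AND[max(0, a+b−1)] → w = 0.18
R4: low=0.88, near=0.56; AND[max(0, a+b−1)] → w = 0.44
Rules with consequent 'large': {R3, R4} → strengths 0.18, 0.44
Aggregate via t-conorm [min(1, a+b)]: 0.62

0.62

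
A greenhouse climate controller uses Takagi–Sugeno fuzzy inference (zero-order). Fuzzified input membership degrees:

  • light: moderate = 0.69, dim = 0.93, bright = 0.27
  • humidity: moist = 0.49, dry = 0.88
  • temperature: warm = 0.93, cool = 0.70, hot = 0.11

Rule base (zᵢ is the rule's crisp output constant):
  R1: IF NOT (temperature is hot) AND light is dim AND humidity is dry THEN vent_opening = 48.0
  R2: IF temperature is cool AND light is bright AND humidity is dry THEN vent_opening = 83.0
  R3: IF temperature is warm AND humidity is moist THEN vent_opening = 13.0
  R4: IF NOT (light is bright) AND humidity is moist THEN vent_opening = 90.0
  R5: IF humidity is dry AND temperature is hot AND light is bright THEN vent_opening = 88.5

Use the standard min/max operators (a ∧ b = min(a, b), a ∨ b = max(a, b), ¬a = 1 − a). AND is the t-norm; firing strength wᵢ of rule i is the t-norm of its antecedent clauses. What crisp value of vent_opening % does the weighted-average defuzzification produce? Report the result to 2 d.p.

55.74

R1 (z=48.0): ¬hot=1−0.11=0.89, dim=0.93, dry=0.88; AND[min(a, b)] → w = 0.88
R2 (z=83.0): cool=0.70, bright=0.27, dry=0.88; AND[min(a, b)] → w = 0.27
R3 (z=13.0): warm=0.93, moist=0.49; AND[min(a, b)] → w = 0.49
R4 (z=90.0): ¬bright=1−0.27=0.73, moist=0.49; AND[min(a, b)] → w = 0.49
R5 (z=88.5): dry=0.88, hot=0.11, bright=0.27; AND[min(a, b)] → w = 0.11
Weighted average = (0.88·48.0 + 0.27·83.0 + 0.49·13.0 + 0.49·90.0 + 0.11·88.5) / (0.88 + 0.27 + 0.49 + 0.49 + 0.11)
  = 124.8550 / 2.2400 = 55.74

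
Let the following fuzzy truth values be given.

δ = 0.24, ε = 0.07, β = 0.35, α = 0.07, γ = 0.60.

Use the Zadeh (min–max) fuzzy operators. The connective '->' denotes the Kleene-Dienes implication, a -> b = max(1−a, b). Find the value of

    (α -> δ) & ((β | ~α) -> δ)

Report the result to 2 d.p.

α -> δ  [Kleene-Dienes: max(1−a, b)] with a=0.07, b=0.24 → 0.93
~α = 1 − 0.07 = 0.93
β | ~α = max(a, b) on (0.35, 0.93) = 0.93
(β | ~α) -> δ  [Kleene-Dienes: max(1−a, b)] with a=0.93, b=0.24 → 0.24
(α -> δ) & ((β | ~α) -> δ) = min(a, b) on (0.93, 0.24) = 0.24

0.24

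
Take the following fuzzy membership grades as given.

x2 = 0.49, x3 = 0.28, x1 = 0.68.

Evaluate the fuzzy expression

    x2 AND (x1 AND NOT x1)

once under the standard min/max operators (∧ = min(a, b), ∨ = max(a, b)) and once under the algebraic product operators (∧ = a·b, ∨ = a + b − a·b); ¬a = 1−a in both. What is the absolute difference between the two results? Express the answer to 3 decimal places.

Under standard min/max:
  NOT x1 = 1 − 0.68 = 0.32
  x1 AND NOT x1 = min(a, b) on (0.68, 0.32) = 0.32
  x2 AND (x1 AND NOT x1) = min(a, b) on (0.49, 0.32) = 0.32
  → value = 0.3200
Under algebraic product:
  NOT x1 = 1 − 0.6800 = 0.3200
  x1 AND NOT x1 = a·b on (0.6800, 0.3200) = 0.2176
  x2 AND (x1 AND NOT x1) = a·b on (0.4900, 0.2176) = 0.1066
  → value = 0.1066
|0.3200 − 0.1066| = 0.213

0.213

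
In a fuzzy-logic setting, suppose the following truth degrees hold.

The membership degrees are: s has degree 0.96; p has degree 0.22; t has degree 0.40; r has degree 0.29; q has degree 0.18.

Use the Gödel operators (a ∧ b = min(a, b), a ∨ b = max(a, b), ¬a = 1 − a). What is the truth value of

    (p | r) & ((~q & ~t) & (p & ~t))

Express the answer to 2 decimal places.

0.22

p | r = max(a, b) on (0.22, 0.29) = 0.29
~q = 1 − 0.18 = 0.82
~t = 1 − 0.40 = 0.60
~q & ~t = min(a, b) on (0.82, 0.60) = 0.60
~t = 1 − 0.40 = 0.60
p & ~t = min(a, b) on (0.22, 0.60) = 0.22
(~q & ~t) & (p & ~t) = min(a, b) on (0.60, 0.22) = 0.22
(p | r) & ((~q & ~t) & (p & ~t)) = min(a, b) on (0.29, 0.22) = 0.22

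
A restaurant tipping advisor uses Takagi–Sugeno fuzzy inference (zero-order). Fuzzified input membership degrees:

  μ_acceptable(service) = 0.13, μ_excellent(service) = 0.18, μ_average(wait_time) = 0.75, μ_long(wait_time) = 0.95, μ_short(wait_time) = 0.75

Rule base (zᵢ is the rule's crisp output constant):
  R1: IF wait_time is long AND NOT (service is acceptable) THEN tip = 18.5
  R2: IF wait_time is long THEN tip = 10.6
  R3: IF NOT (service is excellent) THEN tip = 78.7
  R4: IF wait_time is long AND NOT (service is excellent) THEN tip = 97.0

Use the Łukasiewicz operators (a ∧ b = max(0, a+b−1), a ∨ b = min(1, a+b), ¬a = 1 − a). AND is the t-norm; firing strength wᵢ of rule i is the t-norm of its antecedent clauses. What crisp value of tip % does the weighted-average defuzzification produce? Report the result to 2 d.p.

48.95

R1 (z=18.5): long=0.95, ¬acceptable=1−0.13=0.87; AND[max(0, a+b−1)] → w = 0.82
R2 (z=10.6): long=0.95 → w = 0.95
R3 (z=78.7): ¬excellent=1−0.18=0.82 → w = 0.82
R4 (z=97.0): long=0.95, ¬excellent=1−0.18=0.82; AND[max(0, a+b−1)] → w = 0.77
Weighted average = (0.82·18.5 + 0.95·10.6 + 0.82·78.7 + 0.77·97.0) / (0.82 + 0.95 + 0.82 + 0.77)
  = 164.4640 / 3.3600 = 48.95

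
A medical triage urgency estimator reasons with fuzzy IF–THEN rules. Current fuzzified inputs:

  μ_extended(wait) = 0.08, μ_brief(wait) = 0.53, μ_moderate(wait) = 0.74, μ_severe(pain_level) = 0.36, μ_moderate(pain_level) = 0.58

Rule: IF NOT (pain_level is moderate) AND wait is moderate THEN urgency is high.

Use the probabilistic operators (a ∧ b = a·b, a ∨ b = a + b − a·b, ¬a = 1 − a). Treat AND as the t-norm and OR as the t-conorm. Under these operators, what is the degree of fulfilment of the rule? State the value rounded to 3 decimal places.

0.311

firing strength: ¬moderate=1−0.58=0.42, moderate=0.74; AND[a·b] → w = 0.3108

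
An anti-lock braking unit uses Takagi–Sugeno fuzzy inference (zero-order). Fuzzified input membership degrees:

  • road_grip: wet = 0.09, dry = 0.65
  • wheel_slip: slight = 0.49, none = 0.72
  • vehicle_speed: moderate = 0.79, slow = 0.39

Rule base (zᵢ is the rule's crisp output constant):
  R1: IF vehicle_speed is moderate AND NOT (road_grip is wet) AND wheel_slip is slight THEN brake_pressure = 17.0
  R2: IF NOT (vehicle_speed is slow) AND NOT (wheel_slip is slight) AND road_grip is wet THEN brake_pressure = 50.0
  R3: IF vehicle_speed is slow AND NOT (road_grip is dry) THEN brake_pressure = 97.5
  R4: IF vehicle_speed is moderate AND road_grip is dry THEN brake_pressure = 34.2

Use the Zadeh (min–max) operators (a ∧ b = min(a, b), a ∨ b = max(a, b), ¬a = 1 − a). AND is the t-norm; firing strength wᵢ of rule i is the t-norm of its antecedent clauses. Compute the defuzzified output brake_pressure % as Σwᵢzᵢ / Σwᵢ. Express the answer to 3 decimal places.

R1 (z=17.0): moderate=0.79, ¬wet=1−0.09=0.91, slight=0.49; AND[min(a, b)] → w = 0.49
R2 (z=50.0): ¬slow=1−0.39=0.61, ¬slight=1−0.49=0.51, wet=0.09; AND[min(a, b)] → w = 0.09
R3 (z=97.5): slow=0.39, ¬dry=1−0.65=0.35; AND[min(a, b)] → w = 0.35
R4 (z=34.2): moderate=0.79, dry=0.65; AND[min(a, b)] → w = 0.65
Weighted average = (0.49·17.0 + 0.09·50.0 + 0.35·97.5 + 0.65·34.2) / (0.49 + 0.09 + 0.35 + 0.65)
  = 69.1850 / 1.5800 = 43.788

43.788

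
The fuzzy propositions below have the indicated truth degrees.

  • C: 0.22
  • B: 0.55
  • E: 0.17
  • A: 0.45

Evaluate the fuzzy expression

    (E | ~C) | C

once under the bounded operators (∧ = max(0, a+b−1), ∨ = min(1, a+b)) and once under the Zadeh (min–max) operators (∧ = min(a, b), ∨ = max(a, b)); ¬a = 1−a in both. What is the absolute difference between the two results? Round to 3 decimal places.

Under bounded:
  ~C = 1 − 0.22 = 0.78
  E | ~C = min(1, a+b) on (0.17, 0.78) = 0.95
  (E | ~C) | C = min(1, a+b) on (0.95, 0.22) = 1.00
  → value = 1.0000
Under Zadeh (min–max):
  ~C = 1 − 0.22 = 0.78
  E | ~C = max(a, b) on (0.17, 0.78) = 0.78
  (E | ~C) | C = max(a, b) on (0.78, 0.22) = 0.78
  → value = 0.7800
|1.0000 − 0.7800| = 0.220

0.220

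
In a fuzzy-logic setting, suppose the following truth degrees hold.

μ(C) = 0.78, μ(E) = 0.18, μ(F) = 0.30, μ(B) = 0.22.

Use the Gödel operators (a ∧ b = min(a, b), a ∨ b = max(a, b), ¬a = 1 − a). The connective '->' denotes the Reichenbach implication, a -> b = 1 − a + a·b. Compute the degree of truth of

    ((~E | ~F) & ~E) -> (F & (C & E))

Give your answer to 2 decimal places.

0.33

~E = 1 − 0.18 = 0.82
~F = 1 − 0.30 = 0.70
~E | ~F = max(a, b) on (0.82, 0.70) = 0.82
~E = 1 − 0.18 = 0.82
(~E | ~F) & ~E = min(a, b) on (0.82, 0.82) = 0.82
C & E = min(a, b) on (0.78, 0.18) = 0.18
F & (C & E) = min(a, b) on (0.30, 0.18) = 0.18
((~E | ~F) & ~E) -> (F & (C & E))  [Reichenbach: 1 − a + a·b] with a=0.82, b=0.18 → 0.33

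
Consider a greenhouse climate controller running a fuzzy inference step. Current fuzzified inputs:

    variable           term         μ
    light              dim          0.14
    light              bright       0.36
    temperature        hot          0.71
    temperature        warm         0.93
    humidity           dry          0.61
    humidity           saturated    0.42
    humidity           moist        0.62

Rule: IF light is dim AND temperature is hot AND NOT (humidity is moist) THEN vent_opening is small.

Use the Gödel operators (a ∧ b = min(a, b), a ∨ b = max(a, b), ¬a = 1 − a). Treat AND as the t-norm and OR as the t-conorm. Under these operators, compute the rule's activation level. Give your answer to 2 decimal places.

0.14

firing strength: dim=0.14, hot=0.71, ¬moist=1−0.62=0.38; AND[min(a, b)] → w = 0.14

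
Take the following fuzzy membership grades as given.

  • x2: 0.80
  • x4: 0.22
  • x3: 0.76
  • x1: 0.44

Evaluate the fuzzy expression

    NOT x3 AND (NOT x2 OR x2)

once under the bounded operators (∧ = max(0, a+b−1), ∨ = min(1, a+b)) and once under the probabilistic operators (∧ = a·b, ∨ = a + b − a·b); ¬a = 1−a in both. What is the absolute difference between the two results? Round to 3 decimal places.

0.038

Under bounded:
  NOT x3 = 1 − 0.76 = 0.24
  NOT x2 = 1 − 0.80 = 0.20
  NOT x2 OR x2 = min(1, a+b) on (0.20, 0.80) = 1.00
  NOT x3 AND (NOT x2 OR x2) = max(0, a+b−1) on (0.24, 1.00) = 0.24
  → value = 0.2400
Under probabilistic:
  NOT x3 = 1 − 0.7600 = 0.2400
  NOT x2 = 1 − 0.8000 = 0.2000
  NOT x2 OR x2 = a + b − a·b on (0.2000, 0.8000) = 0.8400
  NOT x3 AND (NOT x2 OR x2) = a·b on (0.2400, 0.8400) = 0.2016
  → value = 0.2016
|0.2400 − 0.2016| = 0.038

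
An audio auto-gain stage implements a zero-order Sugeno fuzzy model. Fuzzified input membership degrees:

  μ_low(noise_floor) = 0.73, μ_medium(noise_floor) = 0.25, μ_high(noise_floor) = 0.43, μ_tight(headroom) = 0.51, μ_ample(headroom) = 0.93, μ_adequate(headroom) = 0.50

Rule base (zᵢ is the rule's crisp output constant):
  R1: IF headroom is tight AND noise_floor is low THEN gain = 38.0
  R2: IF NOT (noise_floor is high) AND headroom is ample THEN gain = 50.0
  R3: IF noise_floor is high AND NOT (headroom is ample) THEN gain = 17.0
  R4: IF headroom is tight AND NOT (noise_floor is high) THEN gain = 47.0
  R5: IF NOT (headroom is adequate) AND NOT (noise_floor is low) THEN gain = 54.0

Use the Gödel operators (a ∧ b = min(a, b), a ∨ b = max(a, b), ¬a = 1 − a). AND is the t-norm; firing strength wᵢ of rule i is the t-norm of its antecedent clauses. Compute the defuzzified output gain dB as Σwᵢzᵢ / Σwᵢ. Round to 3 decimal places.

45.399

R1 (z=38.0): tight=0.51, low=0.73; AND[min(a, b)] → w = 0.51
R2 (z=50.0): ¬high=1−0.43=0.57, ample=0.93; AND[min(a, b)] → w = 0.57
R3 (z=17.0): high=0.43, ¬ample=1−0.93=0.07; AND[min(a, b)] → w = 0.07
R4 (z=47.0): tight=0.51, ¬high=1−0.43=0.57; AND[min(a, b)] → w = 0.51
R5 (z=54.0): ¬adequate=1−0.50=0.50, ¬low=1−0.73=0.27; AND[min(a, b)] → w = 0.27
Weighted average = (0.51·38.0 + 0.57·50.0 + 0.07·17.0 + 0.51·47.0 + 0.27·54.0) / (0.51 + 0.57 + 0.07 + 0.51 + 0.27)
  = 87.6200 / 1.9300 = 45.399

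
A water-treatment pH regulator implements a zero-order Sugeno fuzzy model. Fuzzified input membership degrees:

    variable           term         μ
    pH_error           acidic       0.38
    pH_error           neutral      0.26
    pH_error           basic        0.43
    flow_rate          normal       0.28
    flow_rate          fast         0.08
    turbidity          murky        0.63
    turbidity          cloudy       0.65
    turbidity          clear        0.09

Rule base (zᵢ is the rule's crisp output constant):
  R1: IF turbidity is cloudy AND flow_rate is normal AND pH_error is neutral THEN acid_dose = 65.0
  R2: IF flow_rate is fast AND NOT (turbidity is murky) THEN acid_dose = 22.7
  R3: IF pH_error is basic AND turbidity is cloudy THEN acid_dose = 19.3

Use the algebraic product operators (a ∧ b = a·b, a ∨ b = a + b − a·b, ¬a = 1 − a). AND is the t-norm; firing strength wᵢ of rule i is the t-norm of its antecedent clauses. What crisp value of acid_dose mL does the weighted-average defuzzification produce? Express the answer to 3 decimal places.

R1 (z=65.0): cloudy=0.65, normal=0.28, neutral=0.26; AND[a·b] → w = 0.0473
R2 (z=22.7): fast=0.08, ¬murky=1−0.63=0.37; AND[a·b] → w = 0.0296
R3 (z=19.3): basic=0.43, cloudy=0.65; AND[a·b] → w = 0.2795
Weighted average = (0.0473·65.0 + 0.0296·22.7 + 0.2795·19.3) / (0.0473 + 0.0296 + 0.2795)
  = 9.1421 / 0.3564 = 25.650

25.650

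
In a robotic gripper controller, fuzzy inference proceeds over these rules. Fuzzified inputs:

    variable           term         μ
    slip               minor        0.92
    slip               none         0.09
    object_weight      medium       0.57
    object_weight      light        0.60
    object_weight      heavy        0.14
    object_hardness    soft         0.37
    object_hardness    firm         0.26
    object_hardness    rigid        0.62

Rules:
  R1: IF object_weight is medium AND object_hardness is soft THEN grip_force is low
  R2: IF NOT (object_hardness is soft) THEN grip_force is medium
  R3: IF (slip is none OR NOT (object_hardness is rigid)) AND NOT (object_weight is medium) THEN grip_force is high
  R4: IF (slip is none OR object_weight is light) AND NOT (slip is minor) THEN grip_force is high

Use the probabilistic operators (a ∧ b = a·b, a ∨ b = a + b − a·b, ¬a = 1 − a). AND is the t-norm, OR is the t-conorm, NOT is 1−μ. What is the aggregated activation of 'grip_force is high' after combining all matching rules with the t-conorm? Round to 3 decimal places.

R1: medium=0.57, soft=0.37; AND[a·b] → w = 0.2109
R2: ¬soft=1−0.37=0.63 → w = 0.6300
R3: (none=0.09 OR ¬rigid=1−0.62=0.38) = 0.4358; AND[a·b] with ¬medium=1−0.57=0.43 → w = 0.1874
R4: (none=0.09 OR light=0.60) = 0.6360; AND[a·b] with ¬minor=1−0.92=0.08 → w = 0.0509
Rules with consequent 'high': {R3, R4} → strengths 0.1874, 0.0509
Aggregate via t-conorm [a + b − a·b]: 0.2287

0.229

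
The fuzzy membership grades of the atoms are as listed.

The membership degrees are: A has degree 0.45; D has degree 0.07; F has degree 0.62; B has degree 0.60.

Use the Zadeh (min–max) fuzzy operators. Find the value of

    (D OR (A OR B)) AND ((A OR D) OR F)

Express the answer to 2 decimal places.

0.60

A OR B = max(a, b) on (0.45, 0.60) = 0.60
D OR (A OR B) = max(a, b) on (0.07, 0.60) = 0.60
A OR D = max(a, b) on (0.45, 0.07) = 0.45
(A OR D) OR F = max(a, b) on (0.45, 0.62) = 0.62
(D OR (A OR B)) AND ((A OR D) OR F) = min(a, b) on (0.60, 0.62) = 0.60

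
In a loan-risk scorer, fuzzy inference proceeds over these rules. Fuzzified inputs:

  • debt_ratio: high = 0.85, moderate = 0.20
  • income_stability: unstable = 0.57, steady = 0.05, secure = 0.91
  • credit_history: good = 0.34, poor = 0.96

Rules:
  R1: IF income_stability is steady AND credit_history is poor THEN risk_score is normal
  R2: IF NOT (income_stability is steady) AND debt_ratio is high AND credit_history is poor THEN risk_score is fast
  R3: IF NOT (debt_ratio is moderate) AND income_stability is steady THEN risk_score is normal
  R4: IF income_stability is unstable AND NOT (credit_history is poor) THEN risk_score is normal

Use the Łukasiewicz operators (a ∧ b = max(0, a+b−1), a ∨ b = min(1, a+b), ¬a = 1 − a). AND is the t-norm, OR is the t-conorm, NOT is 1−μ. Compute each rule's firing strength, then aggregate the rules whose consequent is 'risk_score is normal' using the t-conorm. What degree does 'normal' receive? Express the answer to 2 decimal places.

0.01

R1: steady=0.05, poor=0.96; AND[max(0, a+b−1)] → w = 0.01
R2: ¬steady=1−0.05=0.95, high=0.85, poor=0.96; AND[max(0, a+b−1)] → w = 0.76
R3: ¬moderate=1−0.20=0.80, steady=0.05; AND[max(0, a+b−1)] → w = 0.00
R4: unstable=0.57, ¬poor=1−0.96=0.04; AND[max(0, a+b−1)] → w = 0.00
Rules with consequent 'normal': {R1, R3, R4} → strengths 0.01, 0.00, 0.00
Aggregate via t-conorm [min(1, a+b)]: 0.01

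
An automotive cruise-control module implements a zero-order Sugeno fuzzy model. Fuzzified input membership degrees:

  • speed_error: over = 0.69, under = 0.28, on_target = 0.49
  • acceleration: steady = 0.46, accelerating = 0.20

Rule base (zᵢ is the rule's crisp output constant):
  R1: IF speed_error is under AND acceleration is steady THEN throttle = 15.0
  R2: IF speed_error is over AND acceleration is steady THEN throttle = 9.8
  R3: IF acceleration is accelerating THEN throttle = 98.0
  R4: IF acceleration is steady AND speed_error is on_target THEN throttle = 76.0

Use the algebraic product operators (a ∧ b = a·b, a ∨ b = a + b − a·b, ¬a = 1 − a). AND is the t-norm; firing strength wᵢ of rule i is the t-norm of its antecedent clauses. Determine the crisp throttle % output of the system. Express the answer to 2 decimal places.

47.93

R1 (z=15.0): under=0.28, steady=0.46; AND[a·b] → w = 0.1288
R2 (z=9.8): over=0.69, steady=0.46; AND[a·b] → w = 0.3174
R3 (z=98.0): accelerating=0.20 → w = 0.2000
R4 (z=76.0): steady=0.46, on_target=0.49; AND[a·b] → w = 0.2254
Weighted average = (0.1288·15.0 + 0.3174·9.8 + 0.2000·98.0 + 0.2254·76.0) / (0.1288 + 0.3174 + 0.2000 + 0.2254)
  = 41.7729 / 0.8716 = 47.93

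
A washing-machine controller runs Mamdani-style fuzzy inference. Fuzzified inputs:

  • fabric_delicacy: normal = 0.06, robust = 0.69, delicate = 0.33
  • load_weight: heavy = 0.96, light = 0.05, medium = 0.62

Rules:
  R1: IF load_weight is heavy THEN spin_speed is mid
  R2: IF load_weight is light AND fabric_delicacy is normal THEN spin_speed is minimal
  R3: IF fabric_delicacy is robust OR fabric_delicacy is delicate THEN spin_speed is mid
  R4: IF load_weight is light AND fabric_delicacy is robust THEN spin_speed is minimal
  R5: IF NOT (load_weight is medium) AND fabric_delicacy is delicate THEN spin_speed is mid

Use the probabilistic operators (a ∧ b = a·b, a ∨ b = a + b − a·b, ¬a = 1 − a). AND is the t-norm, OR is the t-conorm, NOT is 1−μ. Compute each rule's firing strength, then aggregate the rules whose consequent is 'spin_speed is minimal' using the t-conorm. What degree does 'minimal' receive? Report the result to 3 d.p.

R1: heavy=0.96 → w = 0.9600
R2: light=0.05, normal=0.06; AND[a·b] → w = 0.0030
R3: robust=0.69, delicate=0.33; OR[a + b − a·b] → w = 0.7923
R4: light=0.05, robust=0.69; AND[a·b] → w = 0.0345
R5: ¬medium=1−0.62=0.38, delicate=0.33; AND[a·b] → w = 0.1254
Rules with consequent 'minimal': {R2, R4} → strengths 0.0030, 0.0345
Aggregate via t-conorm [a + b − a·b]: 0.0374

0.037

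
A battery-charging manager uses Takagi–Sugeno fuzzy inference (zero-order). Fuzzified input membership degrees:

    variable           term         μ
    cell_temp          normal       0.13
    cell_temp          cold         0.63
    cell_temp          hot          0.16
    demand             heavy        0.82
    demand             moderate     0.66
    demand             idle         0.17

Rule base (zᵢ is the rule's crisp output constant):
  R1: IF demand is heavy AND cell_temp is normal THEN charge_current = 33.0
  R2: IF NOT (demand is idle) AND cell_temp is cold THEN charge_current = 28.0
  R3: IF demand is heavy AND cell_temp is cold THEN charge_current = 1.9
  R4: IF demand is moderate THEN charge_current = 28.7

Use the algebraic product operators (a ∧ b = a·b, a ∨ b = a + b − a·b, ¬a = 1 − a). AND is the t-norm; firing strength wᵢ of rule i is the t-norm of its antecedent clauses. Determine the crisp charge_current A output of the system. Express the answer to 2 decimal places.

21.09

R1 (z=33.0): heavy=0.82, normal=0.13; AND[a·b] → w = 0.1066
R2 (z=28.0): ¬idle=1−0.17=0.83, cold=0.63; AND[a·b] → w = 0.5229
R3 (z=1.9): heavy=0.82, cold=0.63; AND[a·b] → w = 0.5166
R4 (z=28.7): moderate=0.66 → w = 0.6600
Weighted average = (0.1066·33.0 + 0.5229·28.0 + 0.5166·1.9 + 0.6600·28.7) / (0.1066 + 0.5229 + 0.5166 + 0.6600)
  = 38.0825 / 1.8061 = 21.09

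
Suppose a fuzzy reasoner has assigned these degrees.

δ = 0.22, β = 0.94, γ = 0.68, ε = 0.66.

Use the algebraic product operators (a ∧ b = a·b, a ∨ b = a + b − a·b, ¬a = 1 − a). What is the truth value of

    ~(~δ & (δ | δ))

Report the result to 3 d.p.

0.695

~δ = 1 − 0.2200 = 0.7800
δ | δ = a + b − a·b on (0.2200, 0.2200) = 0.3916
~δ & (δ | δ) = a·b on (0.7800, 0.3916) = 0.3054
~(~δ & (δ | δ)) = 1 − 0.3054 = 0.6946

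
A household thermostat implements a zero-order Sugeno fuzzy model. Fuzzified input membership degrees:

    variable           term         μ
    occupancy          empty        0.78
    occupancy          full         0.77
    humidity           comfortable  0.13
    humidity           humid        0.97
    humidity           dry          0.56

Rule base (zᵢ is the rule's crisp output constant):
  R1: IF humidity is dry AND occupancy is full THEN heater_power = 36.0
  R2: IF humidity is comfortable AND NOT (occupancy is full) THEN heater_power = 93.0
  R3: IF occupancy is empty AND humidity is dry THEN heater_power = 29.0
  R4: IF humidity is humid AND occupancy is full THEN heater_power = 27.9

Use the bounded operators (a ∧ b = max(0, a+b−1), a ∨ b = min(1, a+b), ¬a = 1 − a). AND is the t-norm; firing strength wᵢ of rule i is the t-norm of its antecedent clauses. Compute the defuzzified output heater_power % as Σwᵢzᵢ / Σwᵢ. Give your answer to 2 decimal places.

R1 (z=36.0): dry=0.56, full=0.77; AND[max(0, a+b−1)] → w = 0.33
R2 (z=93.0): comfortable=0.13, ¬full=1−0.77=0.23; AND[max(0, a+b−1)] → w = 0.00
R3 (z=29.0): empty=0.78, dry=0.56; AND[max(0, a+b−1)] → w = 0.34
R4 (z=27.9): humid=0.97, full=0.77; AND[max(0, a+b−1)] → w = 0.74
Weighted average = (0.33·36.0 + 0.00·93.0 + 0.34·29.0 + 0.74·27.9) / (0.33 + 0.00 + 0.34 + 0.74)
  = 42.3860 / 1.4100 = 30.06

30.06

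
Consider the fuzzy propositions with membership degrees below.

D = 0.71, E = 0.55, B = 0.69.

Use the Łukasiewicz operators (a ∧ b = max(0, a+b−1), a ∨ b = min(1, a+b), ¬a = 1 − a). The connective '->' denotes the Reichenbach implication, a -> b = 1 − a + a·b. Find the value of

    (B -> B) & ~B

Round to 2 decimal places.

0.10

B -> B  [Reichenbach: 1 − a + a·b] with a=0.69, b=0.69 → 0.79
~B = 1 − 0.69 = 0.31
(B -> B) & ~B = max(0, a+b−1) on (0.79, 0.31) = 0.10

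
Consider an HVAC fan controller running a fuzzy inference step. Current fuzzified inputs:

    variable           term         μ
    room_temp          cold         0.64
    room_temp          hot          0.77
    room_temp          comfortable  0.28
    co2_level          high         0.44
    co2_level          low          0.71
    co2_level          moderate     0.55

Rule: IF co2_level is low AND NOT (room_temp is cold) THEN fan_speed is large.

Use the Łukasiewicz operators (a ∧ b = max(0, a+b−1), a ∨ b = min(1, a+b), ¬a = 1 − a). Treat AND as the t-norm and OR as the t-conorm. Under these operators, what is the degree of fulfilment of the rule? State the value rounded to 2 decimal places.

0.07

firing strength: low=0.71, ¬cold=1−0.64=0.36; AND[max(0, a+b−1)] → w = 0.07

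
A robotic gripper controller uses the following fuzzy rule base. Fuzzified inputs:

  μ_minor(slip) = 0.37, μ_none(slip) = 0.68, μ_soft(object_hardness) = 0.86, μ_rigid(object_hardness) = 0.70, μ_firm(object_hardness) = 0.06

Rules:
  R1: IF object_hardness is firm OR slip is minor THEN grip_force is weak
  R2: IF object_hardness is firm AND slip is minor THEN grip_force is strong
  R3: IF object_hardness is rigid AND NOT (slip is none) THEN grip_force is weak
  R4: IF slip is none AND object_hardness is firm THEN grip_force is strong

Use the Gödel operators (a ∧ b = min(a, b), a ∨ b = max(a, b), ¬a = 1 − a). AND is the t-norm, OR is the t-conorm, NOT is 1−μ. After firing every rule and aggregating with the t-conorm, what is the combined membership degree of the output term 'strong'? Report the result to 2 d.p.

0.06

R1: firm=0.06, minor=0.37; OR[max(a, b)] → w = 0.37
R2: firm=0.06, minor=0.37; AND[min(a, b)] → w = 0.06
R3: rigid=0.70, ¬none=1−0.68=0.32; AND[min(a, b)] → w = 0.32
R4: none=0.68, firm=0.06; AND[min(a, b)] → w = 0.06
Rules with consequent 'strong': {R2, R4} → strengths 0.06, 0.06
Aggregate via t-conorm [max(a, b)]: 0.06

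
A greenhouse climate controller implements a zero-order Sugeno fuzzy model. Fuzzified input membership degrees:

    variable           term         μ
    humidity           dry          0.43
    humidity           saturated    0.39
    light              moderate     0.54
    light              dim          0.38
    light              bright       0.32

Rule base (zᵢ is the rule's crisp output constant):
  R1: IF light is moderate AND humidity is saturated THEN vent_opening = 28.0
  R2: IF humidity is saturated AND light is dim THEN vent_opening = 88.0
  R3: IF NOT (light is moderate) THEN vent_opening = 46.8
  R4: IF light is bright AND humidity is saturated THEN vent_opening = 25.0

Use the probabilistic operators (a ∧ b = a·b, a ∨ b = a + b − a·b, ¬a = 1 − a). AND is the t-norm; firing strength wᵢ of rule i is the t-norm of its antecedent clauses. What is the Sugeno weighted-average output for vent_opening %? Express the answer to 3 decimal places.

R1 (z=28.0): moderate=0.54, saturated=0.39; AND[a·b] → w = 0.2106
R2 (z=88.0): saturated=0.39, dim=0.38; AND[a·b] → w = 0.1482
R3 (z=46.8): ¬moderate=1−0.54=0.46 → w = 0.4600
R4 (z=25.0): bright=0.32, saturated=0.39; AND[a·b] → w = 0.1248
Weighted average = (0.2106·28.0 + 0.1482·88.0 + 0.4600·46.8 + 0.1248·25.0) / (0.2106 + 0.1482 + 0.4600 + 0.1248)
  = 43.5864 / 0.9436 = 46.192

46.192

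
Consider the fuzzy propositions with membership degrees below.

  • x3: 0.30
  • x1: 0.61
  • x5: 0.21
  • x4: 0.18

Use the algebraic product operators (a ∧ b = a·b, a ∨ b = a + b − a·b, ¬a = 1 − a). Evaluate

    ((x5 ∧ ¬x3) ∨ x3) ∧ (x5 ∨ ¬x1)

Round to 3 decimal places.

0.209

¬x3 = 1 − 0.3000 = 0.7000
x5 ∧ ¬x3 = a·b on (0.2100, 0.7000) = 0.1470
(x5 ∧ ¬x3) ∨ x3 = a + b − a·b on (0.1470, 0.3000) = 0.4029
¬x1 = 1 − 0.6100 = 0.3900
x5 ∨ ¬x1 = a + b − a·b on (0.2100, 0.3900) = 0.5181
((x5 ∧ ¬x3) ∨ x3) ∧ (x5 ∨ ¬x1) = a·b on (0.4029, 0.5181) = 0.2087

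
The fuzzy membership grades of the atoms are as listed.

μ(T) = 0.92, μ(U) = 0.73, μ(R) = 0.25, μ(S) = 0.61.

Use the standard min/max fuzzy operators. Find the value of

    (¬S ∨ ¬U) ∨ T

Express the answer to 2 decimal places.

0.92

¬S = 1 − 0.61 = 0.39
¬U = 1 − 0.73 = 0.27
¬S ∨ ¬U = max(a, b) on (0.39, 0.27) = 0.39
(¬S ∨ ¬U) ∨ T = max(a, b) on (0.39, 0.92) = 0.92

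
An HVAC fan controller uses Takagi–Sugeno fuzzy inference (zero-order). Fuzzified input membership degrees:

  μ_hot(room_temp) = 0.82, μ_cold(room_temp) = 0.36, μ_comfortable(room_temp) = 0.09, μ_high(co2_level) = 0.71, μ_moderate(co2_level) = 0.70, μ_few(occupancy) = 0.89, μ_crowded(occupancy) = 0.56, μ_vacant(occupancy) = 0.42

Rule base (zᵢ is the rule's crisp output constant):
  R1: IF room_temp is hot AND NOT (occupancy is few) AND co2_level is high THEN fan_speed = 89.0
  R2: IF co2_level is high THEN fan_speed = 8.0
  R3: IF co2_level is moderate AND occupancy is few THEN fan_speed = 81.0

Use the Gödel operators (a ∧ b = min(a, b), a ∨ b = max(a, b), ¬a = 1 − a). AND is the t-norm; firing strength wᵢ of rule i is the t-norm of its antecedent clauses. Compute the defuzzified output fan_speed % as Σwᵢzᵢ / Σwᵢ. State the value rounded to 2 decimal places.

47.48

R1 (z=89.0): hot=0.82, ¬few=1−0.89=0.11, high=0.71; AND[min(a, b)] → w = 0.11
R2 (z=8.0): high=0.71 → w = 0.71
R3 (z=81.0): moderate=0.70, few=0.89; AND[min(a, b)] → w = 0.70
Weighted average = (0.11·89.0 + 0.71·8.0 + 0.70·81.0) / (0.11 + 0.71 + 0.70)
  = 72.1700 / 1.5200 = 47.48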